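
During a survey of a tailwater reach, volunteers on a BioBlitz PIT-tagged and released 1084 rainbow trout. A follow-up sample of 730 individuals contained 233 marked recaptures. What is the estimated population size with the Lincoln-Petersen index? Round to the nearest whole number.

Lincoln-Petersen assumes M/N = R/C, so N = M·C / R.
N = (1084 × 730) / 233 = 791320 / 233 ≈ 3396.2 → 3396

N ≈ 3396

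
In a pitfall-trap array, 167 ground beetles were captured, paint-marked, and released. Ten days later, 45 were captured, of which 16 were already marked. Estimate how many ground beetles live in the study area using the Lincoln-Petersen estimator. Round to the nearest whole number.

N ≈ 470

The marked fraction in the recapture sample should equal the marked fraction in the population: 16/45 = 167/N.
N = (167 × 45) / 16 = 7515 / 16 ≈ 469.7 → 470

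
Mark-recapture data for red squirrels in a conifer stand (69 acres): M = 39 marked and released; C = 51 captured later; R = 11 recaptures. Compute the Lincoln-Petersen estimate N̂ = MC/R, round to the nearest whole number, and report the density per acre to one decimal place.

N̂ = 39·51/11 = 1989/11 ≈ 180.8 → 181
Density = N̂ / area = 181 / 69 ≈ 2.62 → 2.6 per acre

density ≈ 2.6 red squirrels per acre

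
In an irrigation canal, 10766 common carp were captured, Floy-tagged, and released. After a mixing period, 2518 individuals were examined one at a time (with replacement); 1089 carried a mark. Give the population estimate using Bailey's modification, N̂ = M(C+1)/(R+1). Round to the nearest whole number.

N̂ = 10766·(2518+1)/(1089+1) = 10766·2519/1090 = 27119554/1090 ≈ 24880.3 → 24880

N ≈ 24,880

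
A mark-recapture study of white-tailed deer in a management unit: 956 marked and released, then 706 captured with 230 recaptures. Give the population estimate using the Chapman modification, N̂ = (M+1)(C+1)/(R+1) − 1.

N = 2928

N̂ = (956+1)(706+1)/(230+1) − 1 = 957·707/231 − 1
= 676599/231 − 1 = 2929 − 1 = 2928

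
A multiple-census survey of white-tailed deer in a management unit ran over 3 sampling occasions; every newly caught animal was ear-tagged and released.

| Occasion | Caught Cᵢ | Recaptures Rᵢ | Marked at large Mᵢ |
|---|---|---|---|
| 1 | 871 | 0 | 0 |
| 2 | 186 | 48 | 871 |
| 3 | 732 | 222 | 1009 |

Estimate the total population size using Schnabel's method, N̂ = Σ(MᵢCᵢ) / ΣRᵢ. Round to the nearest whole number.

N ≈ 3336

Σ MᵢCᵢ = 0·871 + 871·186 + 1009·732 = 0 + 162006 + 738588 = 900594
Σ Rᵢ = 0 + 48 + 222 = 270
N̂ = 900594 / 270 ≈ 3335.5 → 3336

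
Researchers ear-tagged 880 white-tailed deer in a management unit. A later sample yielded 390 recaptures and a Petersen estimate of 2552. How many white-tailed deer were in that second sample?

C = 1131

From N = M·C/R: C = N·R / M = 2552·390 / 880 = 995280 / 880 = 1131.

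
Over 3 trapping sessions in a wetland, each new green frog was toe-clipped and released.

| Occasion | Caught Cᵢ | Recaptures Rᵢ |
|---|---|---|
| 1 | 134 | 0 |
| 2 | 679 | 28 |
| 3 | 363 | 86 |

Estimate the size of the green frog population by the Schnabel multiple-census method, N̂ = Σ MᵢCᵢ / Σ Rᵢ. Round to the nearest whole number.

N ≈ 3298

Marked at large before each occasion: Mᵢ = Σⱼ<ᵢ (Cⱼ − Rⱼ) → M1=0, M2=134, M3=785
Σ MᵢCᵢ = 0·134 + 134·679 + 785·363 = 0 + 90986 + 284955 = 375941
Σ Rᵢ = 0 + 28 + 86 = 114
N̂ = 375941 / 114 ≈ 3297.7 → 3298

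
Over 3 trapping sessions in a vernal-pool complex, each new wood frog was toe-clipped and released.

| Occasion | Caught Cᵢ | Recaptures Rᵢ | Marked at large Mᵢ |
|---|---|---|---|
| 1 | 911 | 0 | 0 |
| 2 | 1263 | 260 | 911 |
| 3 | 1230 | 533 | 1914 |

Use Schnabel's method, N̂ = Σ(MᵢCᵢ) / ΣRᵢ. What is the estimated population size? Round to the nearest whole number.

Σ MᵢCᵢ = 0·911 + 911·1263 + 1914·1230 = 0 + 1150593 + 2354220 = 3504813
Σ Rᵢ = 0 + 260 + 533 = 793
N̂ = 3504813 / 793 ≈ 4419.7 → 4420

N ≈ 4420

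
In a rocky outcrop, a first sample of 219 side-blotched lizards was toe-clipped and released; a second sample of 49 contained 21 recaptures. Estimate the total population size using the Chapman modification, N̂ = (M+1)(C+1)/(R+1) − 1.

N̂ = (219+1)(49+1)/(21+1) − 1 = 220·50/22 − 1
= 11000/22 − 1 = 500 − 1 = 499

N = 499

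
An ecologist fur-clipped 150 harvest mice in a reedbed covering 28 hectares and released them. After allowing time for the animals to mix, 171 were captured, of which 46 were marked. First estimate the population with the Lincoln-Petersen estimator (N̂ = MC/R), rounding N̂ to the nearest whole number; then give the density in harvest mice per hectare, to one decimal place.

density ≈ 19.9 harvest mice per hectare

N̂ = 150·171/46 = 25650/46 ≈ 557.6 → 558
Density = N̂ / area = 558 / 28 ≈ 19.93 → 19.9 per hectare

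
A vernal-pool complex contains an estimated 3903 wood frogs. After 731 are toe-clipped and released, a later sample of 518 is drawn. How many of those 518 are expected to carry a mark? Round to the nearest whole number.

Expected recaptures E[R] = M·C / N.
E[R] = 731 × 518 / 3903 = 378658 / 3903 ≈ 97.0 → 97

expected recaptures ≈ 97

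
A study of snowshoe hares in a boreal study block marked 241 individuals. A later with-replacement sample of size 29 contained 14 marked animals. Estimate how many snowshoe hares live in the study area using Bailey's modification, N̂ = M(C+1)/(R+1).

N̂ = 241·(29+1)/(14+1) = 241·30/15 = 7230/15 = 482

N = 482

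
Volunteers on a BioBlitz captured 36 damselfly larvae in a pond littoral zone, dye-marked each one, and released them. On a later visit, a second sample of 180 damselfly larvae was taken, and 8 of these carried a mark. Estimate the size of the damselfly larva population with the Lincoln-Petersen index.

Lincoln-Petersen assumes M/N = R/C, so N = M·C / R.
N = (36 × 180) / 8 = 6480 / 8 = 810

N = 810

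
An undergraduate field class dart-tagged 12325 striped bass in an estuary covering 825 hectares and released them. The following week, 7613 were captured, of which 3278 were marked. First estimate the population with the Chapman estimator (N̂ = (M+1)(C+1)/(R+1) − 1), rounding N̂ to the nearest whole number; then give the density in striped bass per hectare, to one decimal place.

density ≈ 34.7 striped bass per hectare

N̂ = 12326·7614/3279 − 1 = 93850164/3279 − 1 ≈ 28620.6 → 28621
Density = N̂ / area = 28621 / 825 ≈ 34.69 → 34.7 per hectare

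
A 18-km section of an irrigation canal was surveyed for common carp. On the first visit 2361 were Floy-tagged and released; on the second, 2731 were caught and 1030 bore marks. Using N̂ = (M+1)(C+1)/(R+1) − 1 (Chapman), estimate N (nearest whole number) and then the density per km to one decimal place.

density ≈ 347.7 common carp per km

N̂ = 2362·2732/1031 − 1 = 6452984/1031 − 1 ≈ 6258.0 → 6258
Density = N̂ / area = 6258 / 18 ≈ 347.67 → 347.7 per km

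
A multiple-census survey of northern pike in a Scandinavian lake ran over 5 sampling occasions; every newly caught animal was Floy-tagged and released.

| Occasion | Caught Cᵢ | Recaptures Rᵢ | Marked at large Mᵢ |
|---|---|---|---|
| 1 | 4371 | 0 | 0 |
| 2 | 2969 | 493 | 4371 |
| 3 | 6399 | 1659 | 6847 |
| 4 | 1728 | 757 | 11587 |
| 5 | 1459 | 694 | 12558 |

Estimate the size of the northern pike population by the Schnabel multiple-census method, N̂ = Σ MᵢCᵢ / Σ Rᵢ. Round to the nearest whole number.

N ≈ 26,405

Σ MᵢCᵢ = 0·4371 + 4371·2969 + 6847·6399 + 11587·1728 + 12558·1459 = 0 + 12977499 + 43813953 + 20022336 + 18322122 = 95135910
Σ Rᵢ = 0 + 493 + 1659 + 757 + 694 = 3603
N̂ = 95135910 / 3603 ≈ 26404.6 → 26405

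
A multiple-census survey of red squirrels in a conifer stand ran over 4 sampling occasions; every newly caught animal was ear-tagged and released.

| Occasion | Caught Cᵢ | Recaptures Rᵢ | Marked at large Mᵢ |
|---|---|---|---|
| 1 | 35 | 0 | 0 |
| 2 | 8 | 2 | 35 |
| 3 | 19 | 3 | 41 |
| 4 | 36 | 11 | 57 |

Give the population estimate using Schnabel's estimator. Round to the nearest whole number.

Σ MᵢCᵢ = 0·35 + 35·8 + 41·19 + 57·36 = 0 + 280 + 779 + 2052 = 3111
Σ Rᵢ = 0 + 2 + 3 + 11 = 16
N̂ = 3111 / 16 ≈ 194.4 → 194

N ≈ 194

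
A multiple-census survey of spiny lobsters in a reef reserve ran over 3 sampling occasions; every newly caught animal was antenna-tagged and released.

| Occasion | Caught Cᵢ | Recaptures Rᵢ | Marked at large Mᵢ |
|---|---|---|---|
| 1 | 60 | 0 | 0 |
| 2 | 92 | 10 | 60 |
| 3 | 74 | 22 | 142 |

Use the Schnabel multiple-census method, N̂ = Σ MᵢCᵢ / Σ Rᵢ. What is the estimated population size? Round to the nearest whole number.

Σ MᵢCᵢ = 0·60 + 60·92 + 142·74 = 0 + 5520 + 10508 = 16028
Σ Rᵢ = 0 + 10 + 22 = 32
N̂ = 16028 / 32 ≈ 500.9 → 501

N ≈ 501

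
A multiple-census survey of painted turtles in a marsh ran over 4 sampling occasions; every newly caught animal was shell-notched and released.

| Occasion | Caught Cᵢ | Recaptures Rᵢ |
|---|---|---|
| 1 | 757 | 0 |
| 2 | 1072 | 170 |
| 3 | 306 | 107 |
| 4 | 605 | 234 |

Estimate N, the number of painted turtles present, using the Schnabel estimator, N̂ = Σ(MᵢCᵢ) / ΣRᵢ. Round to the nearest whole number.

Marked at large before each occasion: Mᵢ = Σⱼ<ᵢ (Cⱼ − Rⱼ) → M1=0, M2=757, M3=1659, M4=1858
Σ MᵢCᵢ = 0·757 + 757·1072 + 1659·306 + 1858·605 = 0 + 811504 + 507654 + 1124090 = 2443248
Σ Rᵢ = 0 + 170 + 107 + 234 = 511
N̂ = 2443248 / 511 ≈ 4781.3 → 4781

N ≈ 4781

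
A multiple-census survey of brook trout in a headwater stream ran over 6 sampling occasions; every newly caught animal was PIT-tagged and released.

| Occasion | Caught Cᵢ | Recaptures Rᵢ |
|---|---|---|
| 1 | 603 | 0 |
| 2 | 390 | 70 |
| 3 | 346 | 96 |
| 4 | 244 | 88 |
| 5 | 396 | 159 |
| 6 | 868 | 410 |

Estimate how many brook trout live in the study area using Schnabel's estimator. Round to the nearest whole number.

N ≈ 3313

Marked at large before each occasion: Mᵢ = Σⱼ<ᵢ (Cⱼ − Rⱼ) → M1=0, M2=603, M3=923, M4=1173, M5=1329, M6=1566
Σ MᵢCᵢ = 0·603 + 603·390 + 923·346 + 1173·244 + 1329·396 + 1566·868 = 0 + 235170 + 319358 + 286212 + 526284 + 1359288 = 2726312
Σ Rᵢ = 0 + 70 + 96 + 88 + 159 + 410 = 823
N̂ = 2726312 / 823 ≈ 3312.7 → 3313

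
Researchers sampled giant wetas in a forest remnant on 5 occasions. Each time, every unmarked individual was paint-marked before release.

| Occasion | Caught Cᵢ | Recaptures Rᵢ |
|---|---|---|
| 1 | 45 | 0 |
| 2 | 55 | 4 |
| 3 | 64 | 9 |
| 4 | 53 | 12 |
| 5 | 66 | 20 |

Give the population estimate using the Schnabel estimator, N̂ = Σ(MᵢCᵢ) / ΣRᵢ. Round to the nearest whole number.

Marked at large before each occasion: Mᵢ = Σⱼ<ᵢ (Cⱼ − Rⱼ) → M1=0, M2=45, M3=96, M4=151, M5=192
Σ MᵢCᵢ = 0·45 + 45·55 + 96·64 + 151·53 + 192·66 = 0 + 2475 + 6144 + 8003 + 12672 = 29294
Σ Rᵢ = 0 + 4 + 9 + 12 + 20 = 45
N̂ = 29294 / 45 ≈ 651.0 → 651

N ≈ 651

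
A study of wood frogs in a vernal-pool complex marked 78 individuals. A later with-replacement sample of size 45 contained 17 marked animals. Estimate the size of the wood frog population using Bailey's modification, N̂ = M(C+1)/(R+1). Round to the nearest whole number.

N ≈ 199

N̂ = 78·(45+1)/(17+1) = 78·46/18 = 3588/18 ≈ 199.3 → 199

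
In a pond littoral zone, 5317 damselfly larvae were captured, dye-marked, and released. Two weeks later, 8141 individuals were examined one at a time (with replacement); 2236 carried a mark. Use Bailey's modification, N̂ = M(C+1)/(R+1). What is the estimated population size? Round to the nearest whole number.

N ≈ 19,352

N̂ = 5317·(8141+1)/(2236+1) = 5317·8142/2237 = 43291014/2237 ≈ 19352.3 → 19352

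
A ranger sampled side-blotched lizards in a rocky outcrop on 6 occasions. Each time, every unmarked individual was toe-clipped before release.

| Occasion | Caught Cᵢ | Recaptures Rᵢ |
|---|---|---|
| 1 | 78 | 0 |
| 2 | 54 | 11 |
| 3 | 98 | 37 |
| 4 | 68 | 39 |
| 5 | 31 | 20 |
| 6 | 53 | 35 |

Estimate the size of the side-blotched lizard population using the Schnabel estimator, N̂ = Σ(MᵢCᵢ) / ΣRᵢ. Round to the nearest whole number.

Marked at large before each occasion: Mᵢ = Σⱼ<ᵢ (Cⱼ − Rⱼ) → M1=0, M2=78, M3=121, M4=182, M5=211, M6=222
Σ MᵢCᵢ = 0·78 + 78·54 + 121·98 + 182·68 + 211·31 + 222·53 = 0 + 4212 + 11858 + 12376 + 6541 + 11766 = 46753
Σ Rᵢ = 0 + 11 + 37 + 39 + 20 + 35 = 142
N̂ = 46753 / 142 ≈ 329.2 → 329

N ≈ 329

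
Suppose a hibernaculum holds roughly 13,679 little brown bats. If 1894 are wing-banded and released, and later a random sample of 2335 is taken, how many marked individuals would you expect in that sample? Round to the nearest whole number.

Expected recaptures E[R] = M·C / N.
E[R] = 1894 × 2335 / 13679 = 4422490 / 13679 ≈ 323.3 → 323

expected recaptures ≈ 323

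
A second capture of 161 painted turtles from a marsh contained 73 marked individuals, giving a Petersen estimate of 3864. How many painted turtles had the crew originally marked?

From N = M·C/R: M = N·R / C = 3864·73 / 161 = 282072 / 161 = 1752.

M = 1752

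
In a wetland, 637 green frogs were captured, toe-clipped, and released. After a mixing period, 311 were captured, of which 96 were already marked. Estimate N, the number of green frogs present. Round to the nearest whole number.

N = (637 × 311) / 96 = 198107 / 96 ≈ 2063.6 → 2064

N ≈ 2064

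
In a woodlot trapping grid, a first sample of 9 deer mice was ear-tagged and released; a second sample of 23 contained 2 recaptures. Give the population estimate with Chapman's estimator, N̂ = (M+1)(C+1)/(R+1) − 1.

N̂ = (9+1)(23+1)/(2+1) − 1 = 10·24/3 − 1
= 240/3 − 1 = 80 − 1 = 79

N = 79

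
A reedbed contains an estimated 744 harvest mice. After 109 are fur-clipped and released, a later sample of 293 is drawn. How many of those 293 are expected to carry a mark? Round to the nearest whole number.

Expected recaptures E[R] = M·C / N.
E[R] = 109 × 293 / 744 = 31937 / 744 ≈ 42.9 → 43

expected recaptures ≈ 43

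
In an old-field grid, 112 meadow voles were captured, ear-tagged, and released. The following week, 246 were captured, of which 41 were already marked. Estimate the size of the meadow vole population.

N = 672

If marked individuals mix randomly, R/C ≈ M/N, giving N ≈ M·C/R.
N = (112 × 246) / 41 = 27552 / 41 = 672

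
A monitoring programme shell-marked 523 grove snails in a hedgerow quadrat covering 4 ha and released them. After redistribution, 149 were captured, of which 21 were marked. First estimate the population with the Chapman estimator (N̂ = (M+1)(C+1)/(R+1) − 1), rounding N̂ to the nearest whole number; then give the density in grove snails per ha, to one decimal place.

density ≈ 893.0 grove snails per ha

N̂ = 524·150/22 − 1 = 78600/22 − 1 ≈ 3571.7 → 3572
Density = N̂ / area = 3572 / 4 = 893.0 per ha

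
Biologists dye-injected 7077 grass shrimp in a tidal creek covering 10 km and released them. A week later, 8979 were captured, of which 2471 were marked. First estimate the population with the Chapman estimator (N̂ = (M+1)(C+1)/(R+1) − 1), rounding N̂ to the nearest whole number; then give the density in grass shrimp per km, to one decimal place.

N̂ = 7078·8980/2472 − 1 = 63560440/2472 − 1 ≈ 25711.2 → 25711
Density = N̂ / area = 25711 / 10 ≈ 2571.10 → 2571.1 per km

density ≈ 2571.1 grass shrimp per km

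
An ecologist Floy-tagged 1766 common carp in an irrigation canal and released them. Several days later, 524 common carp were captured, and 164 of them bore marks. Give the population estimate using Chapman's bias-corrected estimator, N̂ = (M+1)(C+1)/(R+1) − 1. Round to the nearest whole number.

N̂ = (1766+1)(524+1)/(164+1) − 1 = 1767·525/165 − 1
= 927675/165 − 1 ≈ 5622.3 − 1 ≈ 5621.3 → 5621

N ≈ 5621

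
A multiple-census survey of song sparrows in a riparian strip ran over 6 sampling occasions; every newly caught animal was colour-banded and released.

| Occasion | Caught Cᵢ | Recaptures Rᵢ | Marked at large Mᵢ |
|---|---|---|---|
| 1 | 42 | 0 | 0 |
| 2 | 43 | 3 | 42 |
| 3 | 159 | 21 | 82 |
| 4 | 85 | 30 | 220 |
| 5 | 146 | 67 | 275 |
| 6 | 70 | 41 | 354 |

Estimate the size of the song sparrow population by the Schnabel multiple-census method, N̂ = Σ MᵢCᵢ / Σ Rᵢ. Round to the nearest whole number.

N ≈ 608

Σ MᵢCᵢ = 0·42 + 42·43 + 82·159 + 220·85 + 275·146 + 354·70 = 0 + 1806 + 13038 + 18700 + 40150 + 24780 = 98474
Σ Rᵢ = 0 + 3 + 21 + 30 + 67 + 41 = 162
N̂ = 98474 / 162 ≈ 607.9 → 608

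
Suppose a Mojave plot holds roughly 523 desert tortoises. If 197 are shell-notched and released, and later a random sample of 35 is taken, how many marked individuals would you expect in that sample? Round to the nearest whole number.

expected recaptures ≈ 13

The marked fraction of the population is 197/523, so in a sample of 35 expect C·(M/N) marked.
E[R] = 197 × 35 / 523 = 6895 / 523 ≈ 13.2 → 13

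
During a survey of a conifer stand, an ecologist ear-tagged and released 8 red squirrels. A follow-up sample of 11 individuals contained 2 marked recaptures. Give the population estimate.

N = 44

N = (8 × 11) / 2 = 88 / 2 = 44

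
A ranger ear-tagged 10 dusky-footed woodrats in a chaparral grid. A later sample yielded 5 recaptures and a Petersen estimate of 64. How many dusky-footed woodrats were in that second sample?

C = 32

From N = M·C/R: C = N·R / M = 64·5 / 10 = 320 / 10 = 32.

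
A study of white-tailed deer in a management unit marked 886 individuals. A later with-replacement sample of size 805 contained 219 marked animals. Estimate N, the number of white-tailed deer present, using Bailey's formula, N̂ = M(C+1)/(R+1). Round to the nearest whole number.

N ≈ 3246

N̂ = 886·(805+1)/(219+1) = 886·806/220 = 714116/220 ≈ 3246.0 → 3246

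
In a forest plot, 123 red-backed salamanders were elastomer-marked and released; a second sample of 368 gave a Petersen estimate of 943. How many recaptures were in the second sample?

From N = M·C/R: R = M·C / N = 123·368 / 943 = 45264 / 943 = 48.

R = 48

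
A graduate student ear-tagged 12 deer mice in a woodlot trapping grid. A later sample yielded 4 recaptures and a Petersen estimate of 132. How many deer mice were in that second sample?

From N = M·C/R: C = N·R / M = 132·4 / 12 = 528 / 12 = 44.

C = 44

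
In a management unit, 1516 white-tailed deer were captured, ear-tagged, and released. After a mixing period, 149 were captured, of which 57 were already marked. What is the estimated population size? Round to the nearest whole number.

N ≈ 3963

If marked individuals mix randomly, R/C ≈ M/N, giving N ≈ M·C/R.
N = (1516 × 149) / 57 = 225884 / 57 ≈ 3962.9 → 3963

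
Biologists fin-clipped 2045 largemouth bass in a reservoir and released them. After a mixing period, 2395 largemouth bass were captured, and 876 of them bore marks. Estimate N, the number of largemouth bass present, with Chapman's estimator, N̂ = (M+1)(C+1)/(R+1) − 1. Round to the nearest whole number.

N ≈ 5589

N̂ = (2045+1)(2395+1)/(876+1) − 1 = 2046·2396/877 − 1
= 4902216/877 − 1 ≈ 5589.8 − 1 ≈ 5588.8 → 5589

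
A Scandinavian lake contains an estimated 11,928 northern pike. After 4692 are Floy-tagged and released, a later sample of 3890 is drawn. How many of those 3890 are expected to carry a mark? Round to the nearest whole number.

expected recaptures ≈ 1530

Expected recaptures E[R] = M·C / N.
E[R] = 4692 × 3890 / 11928 = 18251880 / 11928 ≈ 1530.2 → 1530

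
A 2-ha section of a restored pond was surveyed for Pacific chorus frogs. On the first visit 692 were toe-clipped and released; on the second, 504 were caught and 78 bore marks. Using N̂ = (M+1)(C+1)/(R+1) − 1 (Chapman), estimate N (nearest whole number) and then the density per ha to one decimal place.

density ≈ 2214.5 Pacific chorus frogs per ha

N̂ = 693·505/79 − 1 = 349965/79 − 1 ≈ 4428.9 → 4429
Density = N̂ / area = 4429 / 2 ≈ 2214.50 → 2214.5 per ha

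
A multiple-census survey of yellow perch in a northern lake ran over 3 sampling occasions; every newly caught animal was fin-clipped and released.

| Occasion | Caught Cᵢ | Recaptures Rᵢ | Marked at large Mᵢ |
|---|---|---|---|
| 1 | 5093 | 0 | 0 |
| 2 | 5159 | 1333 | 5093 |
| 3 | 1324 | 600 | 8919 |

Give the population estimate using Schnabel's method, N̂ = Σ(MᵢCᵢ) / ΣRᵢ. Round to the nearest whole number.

Σ MᵢCᵢ = 0·5093 + 5093·5159 + 8919·1324 = 0 + 26274787 + 11808756 = 38083543
Σ Rᵢ = 0 + 1333 + 600 = 1933
N̂ = 38083543 / 1933 ≈ 19701.8 → 19702

N ≈ 19,702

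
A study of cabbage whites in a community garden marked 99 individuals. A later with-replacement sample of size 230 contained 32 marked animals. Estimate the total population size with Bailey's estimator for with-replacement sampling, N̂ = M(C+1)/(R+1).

N = 693

N̂ = 99·(230+1)/(32+1) = 99·231/33 = 22869/33 = 693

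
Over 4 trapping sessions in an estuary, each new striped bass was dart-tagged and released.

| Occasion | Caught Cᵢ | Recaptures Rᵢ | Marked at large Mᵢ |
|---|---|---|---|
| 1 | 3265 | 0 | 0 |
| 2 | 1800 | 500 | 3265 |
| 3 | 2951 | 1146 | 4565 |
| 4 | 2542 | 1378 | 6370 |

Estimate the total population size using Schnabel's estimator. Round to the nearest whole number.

N ≈ 11,753

Σ MᵢCᵢ = 0·3265 + 3265·1800 + 4565·2951 + 6370·2542 = 0 + 5877000 + 13471315 + 16192540 = 35540855
Σ Rᵢ = 0 + 500 + 1146 + 1378 = 3024
N̂ = 35540855 / 3024 ≈ 11752.9 → 11753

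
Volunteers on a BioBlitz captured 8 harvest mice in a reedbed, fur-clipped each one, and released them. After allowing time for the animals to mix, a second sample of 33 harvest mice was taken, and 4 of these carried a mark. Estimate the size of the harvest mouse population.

N = 66

N = (8 × 33) / 4 = 264 / 4 = 66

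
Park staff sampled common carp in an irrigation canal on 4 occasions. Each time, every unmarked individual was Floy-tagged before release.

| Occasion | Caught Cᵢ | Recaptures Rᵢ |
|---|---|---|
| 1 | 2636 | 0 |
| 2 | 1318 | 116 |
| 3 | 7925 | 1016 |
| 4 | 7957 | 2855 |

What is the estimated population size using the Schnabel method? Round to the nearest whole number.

Marked at large before each occasion: Mᵢ = Σⱼ<ᵢ (Cⱼ − Rⱼ) → M1=0, M2=2636, M3=3838, M4=10747
Σ MᵢCᵢ = 0·2636 + 2636·1318 + 3838·7925 + 10747·7957 = 0 + 3474248 + 30416150 + 85513879 = 119404277
Σ Rᵢ = 0 + 116 + 1016 + 2855 = 3987
N̂ = 119404277 / 3987 ≈ 29948.4 → 29948

N ≈ 29,948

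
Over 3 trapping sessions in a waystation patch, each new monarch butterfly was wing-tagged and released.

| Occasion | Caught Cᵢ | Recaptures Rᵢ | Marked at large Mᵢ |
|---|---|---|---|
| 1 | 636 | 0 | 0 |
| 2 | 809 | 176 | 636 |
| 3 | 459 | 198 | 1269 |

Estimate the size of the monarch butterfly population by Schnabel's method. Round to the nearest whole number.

Σ MᵢCᵢ = 0·636 + 636·809 + 1269·459 = 0 + 514524 + 582471 = 1096995
Σ Rᵢ = 0 + 176 + 198 = 374
N̂ = 1096995 / 374 ≈ 2933.1 → 2933

N ≈ 2933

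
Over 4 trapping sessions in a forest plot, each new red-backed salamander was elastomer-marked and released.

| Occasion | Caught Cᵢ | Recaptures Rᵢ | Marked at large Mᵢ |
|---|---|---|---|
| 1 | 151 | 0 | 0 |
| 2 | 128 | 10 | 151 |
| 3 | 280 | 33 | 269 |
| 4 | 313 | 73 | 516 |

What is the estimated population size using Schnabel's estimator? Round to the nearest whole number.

Σ MᵢCᵢ = 0·151 + 151·128 + 269·280 + 516·313 = 0 + 19328 + 75320 + 161508 = 256156
Σ Rᵢ = 0 + 10 + 33 + 73 = 116
N̂ = 256156 / 116 ≈ 2208.2 → 2208

N ≈ 2208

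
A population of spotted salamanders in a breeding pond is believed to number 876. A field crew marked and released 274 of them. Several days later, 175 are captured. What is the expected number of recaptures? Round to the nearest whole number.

expected recaptures ≈ 55

Expected recaptures E[R] = M·C / N.
E[R] = 274 × 175 / 876 = 47950 / 876 ≈ 54.7 → 55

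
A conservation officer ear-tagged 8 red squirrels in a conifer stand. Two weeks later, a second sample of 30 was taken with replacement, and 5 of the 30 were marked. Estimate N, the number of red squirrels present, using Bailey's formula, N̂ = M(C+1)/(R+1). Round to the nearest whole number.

N̂ = 8·(30+1)/(5+1) = 8·31/6 = 248/6 ≈ 41.3 → 41

N ≈ 41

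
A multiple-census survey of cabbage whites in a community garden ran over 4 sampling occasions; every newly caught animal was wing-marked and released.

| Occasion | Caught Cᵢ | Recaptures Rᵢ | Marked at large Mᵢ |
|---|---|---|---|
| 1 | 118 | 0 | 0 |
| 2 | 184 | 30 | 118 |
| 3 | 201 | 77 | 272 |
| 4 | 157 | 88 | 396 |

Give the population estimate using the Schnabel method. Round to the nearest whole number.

N ≈ 711

Σ MᵢCᵢ = 0·118 + 118·184 + 272·201 + 396·157 = 0 + 21712 + 54672 + 62172 = 138556
Σ Rᵢ = 0 + 30 + 77 + 88 = 195
N̂ = 138556 / 195 ≈ 710.5 → 711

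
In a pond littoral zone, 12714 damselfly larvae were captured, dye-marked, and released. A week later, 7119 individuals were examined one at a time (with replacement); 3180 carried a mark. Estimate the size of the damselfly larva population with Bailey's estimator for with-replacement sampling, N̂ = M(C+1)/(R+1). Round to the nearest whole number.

N̂ = 12714·(7119+1)/(3180+1) = 12714·7120/3181 = 90523680/3181 ≈ 28457.6 → 28458

N ≈ 28,458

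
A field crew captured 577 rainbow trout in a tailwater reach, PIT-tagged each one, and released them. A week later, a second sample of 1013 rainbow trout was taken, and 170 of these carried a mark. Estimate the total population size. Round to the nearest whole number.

N = (577 × 1013) / 170 = 584501 / 170 ≈ 3438.2 → 3438

N ≈ 3438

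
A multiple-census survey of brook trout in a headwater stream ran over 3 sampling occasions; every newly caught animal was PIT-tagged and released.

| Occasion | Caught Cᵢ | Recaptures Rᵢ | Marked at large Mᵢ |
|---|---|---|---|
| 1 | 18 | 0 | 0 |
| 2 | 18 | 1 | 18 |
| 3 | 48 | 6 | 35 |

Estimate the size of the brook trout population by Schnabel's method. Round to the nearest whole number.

N ≈ 286

Σ MᵢCᵢ = 0·18 + 18·18 + 35·48 = 0 + 324 + 1680 = 2004
Σ Rᵢ = 0 + 1 + 6 = 7
N̂ = 2004 / 7 ≈ 286.3 → 286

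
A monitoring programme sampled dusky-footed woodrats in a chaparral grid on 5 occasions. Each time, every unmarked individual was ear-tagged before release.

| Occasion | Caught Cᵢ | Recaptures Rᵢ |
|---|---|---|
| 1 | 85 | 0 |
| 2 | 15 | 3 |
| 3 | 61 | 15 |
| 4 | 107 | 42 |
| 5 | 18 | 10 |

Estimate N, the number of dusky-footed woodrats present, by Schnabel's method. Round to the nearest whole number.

Marked at large before each occasion: Mᵢ = Σⱼ<ᵢ (Cⱼ − Rⱼ) → M1=0, M2=85, M3=97, M4=143, M5=208
Σ MᵢCᵢ = 0·85 + 85·15 + 97·61 + 143·107 + 208·18 = 0 + 1275 + 5917 + 15301 + 3744 = 26237
Σ Rᵢ = 0 + 3 + 15 + 42 + 10 = 70
N̂ = 26237 / 70 ≈ 374.8 → 375

N ≈ 375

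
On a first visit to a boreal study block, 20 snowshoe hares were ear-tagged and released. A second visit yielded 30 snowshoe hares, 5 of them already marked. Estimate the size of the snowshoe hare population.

N = 120

If marked individuals mix randomly, R/C ≈ M/N, giving N ≈ M·C/R.
N = (20 × 30) / 5 = 600 / 5 = 120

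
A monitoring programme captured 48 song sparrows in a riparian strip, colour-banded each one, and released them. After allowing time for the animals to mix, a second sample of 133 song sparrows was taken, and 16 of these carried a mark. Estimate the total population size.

N = 399

Lincoln-Petersen assumes M/N = R/C, so N = M·C / R.
N = (48 × 133) / 16 = 6384 / 16 = 399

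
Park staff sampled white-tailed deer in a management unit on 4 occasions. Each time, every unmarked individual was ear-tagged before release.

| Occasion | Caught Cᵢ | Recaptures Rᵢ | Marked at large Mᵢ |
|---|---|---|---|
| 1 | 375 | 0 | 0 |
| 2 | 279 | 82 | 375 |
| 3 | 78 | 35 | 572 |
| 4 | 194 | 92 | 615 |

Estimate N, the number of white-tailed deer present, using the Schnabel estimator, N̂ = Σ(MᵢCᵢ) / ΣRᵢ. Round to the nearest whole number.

N ≈ 1285

Σ MᵢCᵢ = 0·375 + 375·279 + 572·78 + 615·194 = 0 + 104625 + 44616 + 119310 = 268551
Σ Rᵢ = 0 + 82 + 35 + 92 = 209
N̂ = 268551 / 209 ≈ 1284.9 → 1285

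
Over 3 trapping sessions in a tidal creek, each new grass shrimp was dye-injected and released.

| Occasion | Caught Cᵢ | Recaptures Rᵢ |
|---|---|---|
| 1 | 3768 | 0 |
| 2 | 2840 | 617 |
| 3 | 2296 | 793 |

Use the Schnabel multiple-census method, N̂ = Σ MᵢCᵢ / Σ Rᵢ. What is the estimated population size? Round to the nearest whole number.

Marked at large before each occasion: Mᵢ = Σⱼ<ᵢ (Cⱼ − Rⱼ) → M1=0, M2=3768, M3=5991
Σ MᵢCᵢ = 0·3768 + 3768·2840 + 5991·2296 = 0 + 10701120 + 13755336 = 24456456
Σ Rᵢ = 0 + 617 + 793 = 1410
N̂ = 24456456 / 1410 ≈ 17345.0 → 17345

N ≈ 17,345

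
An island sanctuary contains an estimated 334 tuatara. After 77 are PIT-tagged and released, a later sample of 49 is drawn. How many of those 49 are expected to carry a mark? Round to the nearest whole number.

expected recaptures ≈ 11

Expected recaptures E[R] = M·C / N.
E[R] = 77 × 49 / 334 = 3773 / 334 ≈ 11.3 → 11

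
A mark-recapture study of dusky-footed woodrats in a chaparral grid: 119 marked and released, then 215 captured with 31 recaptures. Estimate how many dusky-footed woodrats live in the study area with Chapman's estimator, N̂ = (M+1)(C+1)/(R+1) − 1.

N = 809

N̂ = (119+1)(215+1)/(31+1) − 1 = 120·216/32 − 1
= 25920/32 − 1 = 810 − 1 = 809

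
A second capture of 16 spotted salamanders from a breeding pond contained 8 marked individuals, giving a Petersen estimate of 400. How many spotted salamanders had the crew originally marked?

From N = M·C/R: M = N·R / C = 400·8 / 16 = 3200 / 16 = 200.

M = 200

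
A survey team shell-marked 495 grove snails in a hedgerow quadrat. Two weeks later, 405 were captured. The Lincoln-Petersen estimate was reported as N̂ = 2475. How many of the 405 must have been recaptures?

R = 81

From N = M·C/R: R = M·C / N = 495·405 / 2475 = 200475 / 2475 = 81.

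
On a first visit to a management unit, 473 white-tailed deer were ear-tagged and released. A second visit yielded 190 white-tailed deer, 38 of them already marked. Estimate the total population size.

N = 2365

The marked fraction in the recapture sample should equal the marked fraction in the population: 38/190 = 473/N.
N = (473 × 190) / 38 = 89870 / 38 = 2365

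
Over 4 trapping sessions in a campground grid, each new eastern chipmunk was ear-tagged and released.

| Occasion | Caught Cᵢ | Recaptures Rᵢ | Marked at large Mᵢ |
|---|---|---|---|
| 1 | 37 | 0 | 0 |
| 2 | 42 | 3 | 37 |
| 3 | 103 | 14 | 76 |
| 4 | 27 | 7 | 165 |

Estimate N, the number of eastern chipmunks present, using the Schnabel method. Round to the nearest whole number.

Σ MᵢCᵢ = 0·37 + 37·42 + 76·103 + 165·27 = 0 + 1554 + 7828 + 4455 = 13837
Σ Rᵢ = 0 + 3 + 14 + 7 = 24
N̂ = 13837 / 24 ≈ 576.5 → 577

N ≈ 577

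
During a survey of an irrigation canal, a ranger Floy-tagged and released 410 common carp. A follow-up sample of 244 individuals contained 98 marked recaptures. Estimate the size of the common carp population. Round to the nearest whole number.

N = (410 × 244) / 98 = 100040 / 98 ≈ 1020.8 → 1021

N ≈ 1021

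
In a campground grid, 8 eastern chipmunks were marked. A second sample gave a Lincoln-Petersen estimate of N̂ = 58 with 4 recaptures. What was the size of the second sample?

C = 29

From N = M·C/R: C = N·R / M = 58·4 / 8 = 232 / 8 = 29.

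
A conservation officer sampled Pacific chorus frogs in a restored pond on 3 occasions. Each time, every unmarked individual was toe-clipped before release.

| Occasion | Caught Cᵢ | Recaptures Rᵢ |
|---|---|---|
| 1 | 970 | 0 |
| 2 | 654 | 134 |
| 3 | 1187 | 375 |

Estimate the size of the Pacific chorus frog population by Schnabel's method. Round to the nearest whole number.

Marked at large before each occasion: Mᵢ = Σⱼ<ᵢ (Cⱼ − Rⱼ) → M1=0, M2=970, M3=1490
Σ MᵢCᵢ = 0·970 + 970·654 + 1490·1187 = 0 + 634380 + 1768630 = 2403010
Σ Rᵢ = 0 + 134 + 375 = 509
N̂ = 2403010 / 509 ≈ 4721.0 → 4721

N ≈ 4721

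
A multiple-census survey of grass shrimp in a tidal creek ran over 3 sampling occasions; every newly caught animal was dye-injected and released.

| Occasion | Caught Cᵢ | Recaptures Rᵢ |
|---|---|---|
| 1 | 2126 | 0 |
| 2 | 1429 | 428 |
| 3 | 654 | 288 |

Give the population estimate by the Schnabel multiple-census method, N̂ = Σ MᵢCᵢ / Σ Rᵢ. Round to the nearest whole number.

N ≈ 7099

Marked at large before each occasion: Mᵢ = Σⱼ<ᵢ (Cⱼ − Rⱼ) → M1=0, M2=2126, M3=3127
Σ MᵢCᵢ = 0·2126 + 2126·1429 + 3127·654 = 0 + 3038054 + 2045058 = 5083112
Σ Rᵢ = 0 + 428 + 288 = 716
N̂ = 5083112 / 716 ≈ 7099.3 → 7099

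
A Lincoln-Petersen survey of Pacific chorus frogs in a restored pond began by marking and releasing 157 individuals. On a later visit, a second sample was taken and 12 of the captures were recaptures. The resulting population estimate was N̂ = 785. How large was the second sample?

C = 60

From N = M·C/R: C = N·R / M = 785·12 / 157 = 9420 / 157 = 60.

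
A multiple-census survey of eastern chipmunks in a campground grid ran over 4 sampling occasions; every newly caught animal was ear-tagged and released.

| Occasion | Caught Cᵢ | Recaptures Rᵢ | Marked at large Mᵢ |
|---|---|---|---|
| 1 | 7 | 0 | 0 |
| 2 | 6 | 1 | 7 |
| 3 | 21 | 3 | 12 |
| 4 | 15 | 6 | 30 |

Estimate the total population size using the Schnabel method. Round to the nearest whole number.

Σ MᵢCᵢ = 0·7 + 7·6 + 12·21 + 30·15 = 0 + 42 + 252 + 450 = 744
Σ Rᵢ = 0 + 1 + 3 + 6 = 10
N̂ = 744 / 10 ≈ 74.4 → 74

N ≈ 74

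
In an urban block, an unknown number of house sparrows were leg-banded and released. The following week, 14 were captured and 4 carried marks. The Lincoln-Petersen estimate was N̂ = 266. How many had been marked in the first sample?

From N = M·C/R: M = N·R / C = 266·4 / 14 = 1064 / 14 = 76.

M = 76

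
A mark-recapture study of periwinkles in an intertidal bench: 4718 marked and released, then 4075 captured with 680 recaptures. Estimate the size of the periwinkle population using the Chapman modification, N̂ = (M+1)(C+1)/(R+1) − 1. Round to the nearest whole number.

N ≈ 28,244

N̂ = (4718+1)(4075+1)/(680+1) − 1 = 4719·4076/681 − 1
= 19234644/681 − 1 ≈ 28244.7 − 1 ≈ 28243.7 → 28244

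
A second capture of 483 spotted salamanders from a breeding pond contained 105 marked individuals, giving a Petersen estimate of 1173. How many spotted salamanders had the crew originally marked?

From N = M·C/R: M = N·R / C = 1173·105 / 483 = 123165 / 483 = 255.

M = 255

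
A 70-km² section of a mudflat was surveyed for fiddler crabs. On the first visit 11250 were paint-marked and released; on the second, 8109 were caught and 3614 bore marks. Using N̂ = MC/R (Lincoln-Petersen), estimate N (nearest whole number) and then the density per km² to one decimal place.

density ≈ 360.6 fiddler crabs per km²

N̂ = 11250·8109/3614 = 91226250/3614 ≈ 25242.46 → 25242
Density = N̂ / area = 25242 / 70 ≈ 360.60 → 360.6 per km²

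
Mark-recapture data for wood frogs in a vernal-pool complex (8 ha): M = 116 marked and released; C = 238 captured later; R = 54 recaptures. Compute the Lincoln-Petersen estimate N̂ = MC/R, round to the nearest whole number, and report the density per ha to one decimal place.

N̂ = 116·238/54 = 27608/54 ≈ 511.3 → 511
Density = N̂ / area = 511 / 8 ≈ 63.88 → 63.9 per ha

density ≈ 63.9 wood frogs per ha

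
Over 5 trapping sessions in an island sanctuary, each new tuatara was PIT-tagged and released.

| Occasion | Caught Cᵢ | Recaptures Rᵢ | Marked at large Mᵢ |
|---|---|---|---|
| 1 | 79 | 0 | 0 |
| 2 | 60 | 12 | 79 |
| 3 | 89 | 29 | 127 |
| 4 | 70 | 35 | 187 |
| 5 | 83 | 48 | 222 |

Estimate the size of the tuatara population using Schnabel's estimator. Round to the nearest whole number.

N ≈ 384

Σ MᵢCᵢ = 0·79 + 79·60 + 127·89 + 187·70 + 222·83 = 0 + 4740 + 11303 + 13090 + 18426 = 47559
Σ Rᵢ = 0 + 12 + 29 + 35 + 48 = 124
N̂ = 47559 / 124 ≈ 383.5 → 384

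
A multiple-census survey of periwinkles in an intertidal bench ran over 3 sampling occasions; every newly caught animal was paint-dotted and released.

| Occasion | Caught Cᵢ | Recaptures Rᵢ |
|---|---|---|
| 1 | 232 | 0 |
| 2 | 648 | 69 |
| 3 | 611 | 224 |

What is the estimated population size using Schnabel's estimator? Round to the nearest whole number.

Marked at large before each occasion: Mᵢ = Σⱼ<ᵢ (Cⱼ − Rⱼ) → M1=0, M2=232, M3=811
Σ MᵢCᵢ = 0·232 + 232·648 + 811·611 = 0 + 150336 + 495521 = 645857
Σ Rᵢ = 0 + 69 + 224 = 293
N̂ = 645857 / 293 ≈ 2204.3 → 2204

N ≈ 2204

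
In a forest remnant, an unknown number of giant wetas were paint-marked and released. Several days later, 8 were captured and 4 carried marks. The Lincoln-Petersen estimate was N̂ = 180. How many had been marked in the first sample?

M = 90

From N = M·C/R: M = N·R / C = 180·4 / 8 = 720 / 8 = 90.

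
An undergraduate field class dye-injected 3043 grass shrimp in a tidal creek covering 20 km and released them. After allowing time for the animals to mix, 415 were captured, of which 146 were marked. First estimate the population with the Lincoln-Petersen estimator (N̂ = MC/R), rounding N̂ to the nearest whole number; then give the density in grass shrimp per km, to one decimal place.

density ≈ 432.5 grass shrimp per km

N̂ = 3043·415/146 = 1262845/146 ≈ 8649.6 → 8650
Density = N̂ / area = 8650 / 20 ≈ 432.50 → 432.5 per km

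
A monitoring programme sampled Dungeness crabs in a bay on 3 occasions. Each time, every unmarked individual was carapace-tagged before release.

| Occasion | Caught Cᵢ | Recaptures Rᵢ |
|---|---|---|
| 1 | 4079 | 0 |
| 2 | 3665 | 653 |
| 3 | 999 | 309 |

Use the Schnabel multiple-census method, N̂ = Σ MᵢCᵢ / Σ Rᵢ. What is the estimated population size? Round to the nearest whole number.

N ≈ 22,904

Marked at large before each occasion: Mᵢ = Σⱼ<ᵢ (Cⱼ − Rⱼ) → M1=0, M2=4079, M3=7091
Σ MᵢCᵢ = 0·4079 + 4079·3665 + 7091·999 = 0 + 14949535 + 7083909 = 22033444
Σ Rᵢ = 0 + 653 + 309 = 962
N̂ = 22033444 / 962 ≈ 22903.8 → 22904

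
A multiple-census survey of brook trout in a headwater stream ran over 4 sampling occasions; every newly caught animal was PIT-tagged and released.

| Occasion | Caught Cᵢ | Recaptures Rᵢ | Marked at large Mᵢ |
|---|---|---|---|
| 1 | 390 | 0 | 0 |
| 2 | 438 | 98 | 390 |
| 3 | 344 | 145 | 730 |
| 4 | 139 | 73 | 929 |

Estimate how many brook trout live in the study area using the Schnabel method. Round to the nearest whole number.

Σ MᵢCᵢ = 0·390 + 390·438 + 730·344 + 929·139 = 0 + 170820 + 251120 + 129131 = 551071
Σ Rᵢ = 0 + 98 + 145 + 73 = 316
N̂ = 551071 / 316 ≈ 1743.9 → 1744

N ≈ 1744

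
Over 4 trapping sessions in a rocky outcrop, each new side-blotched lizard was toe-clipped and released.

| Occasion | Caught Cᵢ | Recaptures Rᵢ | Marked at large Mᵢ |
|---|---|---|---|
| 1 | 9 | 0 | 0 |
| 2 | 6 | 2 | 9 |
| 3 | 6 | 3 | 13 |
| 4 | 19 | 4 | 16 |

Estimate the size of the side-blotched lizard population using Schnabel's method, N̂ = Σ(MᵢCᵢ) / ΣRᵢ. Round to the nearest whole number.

N ≈ 48

Σ MᵢCᵢ = 0·9 + 9·6 + 13·6 + 16·19 = 0 + 54 + 78 + 304 = 436
Σ Rᵢ = 0 + 2 + 3 + 4 = 9
N̂ = 436 / 9 ≈ 48.4 → 48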